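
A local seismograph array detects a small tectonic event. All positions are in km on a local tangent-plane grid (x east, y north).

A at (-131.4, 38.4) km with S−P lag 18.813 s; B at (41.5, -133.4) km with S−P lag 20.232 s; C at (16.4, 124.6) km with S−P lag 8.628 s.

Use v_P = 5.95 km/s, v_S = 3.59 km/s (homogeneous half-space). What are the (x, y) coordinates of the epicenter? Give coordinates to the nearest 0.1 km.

38.5 km east, 49.7 km north

Distance from S−P lag: d = Δt · v_P v_S / (v_P − v_S) = Δt · (5.95·3.59)/(5.95−3.59) ≈ 9.0511·Δt.
So d_A = 170.28, d_B = 183.12, d_C = 78.09 km.
Circle about each station: (x + 131.4)² + (y − 38.4)² = 170.28²; (x − 41.5)² + (y + 133.4)² = 183.12²; (x − 16.4)² + (y − 124.6)² = 78.09².
Subtracting the A equation from the B and C equations removes the quadratic terms:
345.8 x − 343.6 y = -3760.37
295.6 x + 172.4 y = 19950.83
Solving the 2×2 system: x ≈ 38.5, y ≈ 49.7 km.
Check against A (with the unrounded x, y): √((x + 131.4)²+(y − 38.4)²) = 170.28 ≈ 170.28 km. ✓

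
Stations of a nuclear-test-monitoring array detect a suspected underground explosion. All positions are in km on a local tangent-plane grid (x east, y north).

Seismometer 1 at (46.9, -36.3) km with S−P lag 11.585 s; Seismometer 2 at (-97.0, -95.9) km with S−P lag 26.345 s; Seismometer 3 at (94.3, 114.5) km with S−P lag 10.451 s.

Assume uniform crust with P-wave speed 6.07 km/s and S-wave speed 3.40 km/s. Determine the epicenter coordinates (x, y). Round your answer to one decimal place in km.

41.8 km east, 53.1 km north

Distance from S−P lag: d = Δt · v_P v_S / (v_P − v_S) = Δt · (6.07·3.40)/(6.07−3.40) ≈ 7.7296·Δt.
So d_Seismometer 1 = 89.55, d_Seismometer 2 = 203.64, d_Seismometer 3 = 80.78 km.
Circle about each station: (x − 46.9)² + (y + 36.3)² = 89.55²; (x + 97.0)² + (y + 95.9)² = 203.64²; (x − 94.3)² + (y − 114.5)² = 80.78².
Subtracting the Seismometer 1 equation from the Seismometer 2 and Seismometer 3 equations removes the quadratic terms:
-287.8 x − 119.2 y = -18361.54
94.8 x + 301.6 y = 19979.23
Solving the 2×2 system: x ≈ 41.8, y ≈ 53.1 km.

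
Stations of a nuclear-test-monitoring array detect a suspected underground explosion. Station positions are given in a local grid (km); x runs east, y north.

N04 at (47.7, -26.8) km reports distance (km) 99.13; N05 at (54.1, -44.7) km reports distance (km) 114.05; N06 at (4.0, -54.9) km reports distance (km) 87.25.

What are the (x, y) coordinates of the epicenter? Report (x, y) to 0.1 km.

(-39.2, 20.9)

Circle about each station: (x − 47.7)² + (y + 26.8)² = 99.13²; (x − 54.1)² + (y + 44.7)² = 114.05²; (x − 4.0)² + (y + 54.9)² = 87.25².
Subtracting the N04 equation from the N05 and N06 equations removes the quadratic terms:
12.8 x − 35.8 y = -1249.28
-87.4 x − 56.2 y = 2250.67
Solving the 2×2 system: x ≈ -39.2, y ≈ 20.9 km.
Check against N04 (with the unrounded x, y): √((x − 47.7)²+(y + 26.8)²) = 99.11 ≈ 99.13 km. ✓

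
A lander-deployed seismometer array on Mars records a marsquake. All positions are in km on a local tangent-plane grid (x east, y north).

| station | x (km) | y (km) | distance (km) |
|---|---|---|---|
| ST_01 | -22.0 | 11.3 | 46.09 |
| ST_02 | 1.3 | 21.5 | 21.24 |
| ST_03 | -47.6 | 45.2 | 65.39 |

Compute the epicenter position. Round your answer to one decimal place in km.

(17.1, 35.7)

Circle about each station: (x + 22.0)² + (y − 11.3)² = 46.09²; (x − 1.3)² + (y − 21.5)² = 21.24²; (x + 47.6)² + (y − 45.2)² = 65.39².
Subtracting the ST_01 equation from the ST_02 and ST_03 equations removes the quadratic terms:
46.6 x + 20.4 y = 1525.40
-51.2 x + 67.8 y = 1545.55
Solving the 2×2 system: x ≈ 17.1, y ≈ 35.7 km.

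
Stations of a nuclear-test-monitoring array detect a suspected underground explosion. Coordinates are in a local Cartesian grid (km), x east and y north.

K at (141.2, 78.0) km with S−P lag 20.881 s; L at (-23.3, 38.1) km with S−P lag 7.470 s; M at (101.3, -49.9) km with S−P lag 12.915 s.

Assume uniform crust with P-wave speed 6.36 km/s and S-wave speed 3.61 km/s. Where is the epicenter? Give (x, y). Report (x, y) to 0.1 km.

(-2.5, -20.7)

Distance from S−P lag: d = Δt · v_P v_S / (v_P − v_S) = Δt · (6.36·3.61)/(6.36−3.61) ≈ 8.3489·Δt.
So d_K = 174.33, d_L = 62.37, d_M = 107.83 km.
Circle about each station: (x − 141.2)² + (y − 78.0)² = 174.33²; (x + 23.3)² + (y − 38.1)² = 62.37²; (x − 101.3)² + (y + 49.9)² = 107.83².
Subtracting the K equation from the L and M equations removes the quadratic terms:
-329.0 x − 79.8 y = 2473.99
-79.8 x − 255.8 y = 5493.90
Solving the 2×2 system: x ≈ -2.5, y ≈ -20.7 km.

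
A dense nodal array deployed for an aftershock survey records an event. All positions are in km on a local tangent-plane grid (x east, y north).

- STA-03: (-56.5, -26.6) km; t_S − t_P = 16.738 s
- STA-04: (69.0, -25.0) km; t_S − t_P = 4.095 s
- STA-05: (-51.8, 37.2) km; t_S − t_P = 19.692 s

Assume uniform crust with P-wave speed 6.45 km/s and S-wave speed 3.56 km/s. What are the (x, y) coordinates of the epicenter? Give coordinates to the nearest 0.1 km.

Distance from S−P lag: d = Δt · v_P v_S / (v_P − v_S) = Δt · (6.45·3.56)/(6.45−3.56) ≈ 7.9453·Δt.
So d_STA-03 = 132.99, d_STA-04 = 32.54, d_STA-05 = 156.46 km.
Circle about each station: (x + 56.5)² + (y + 26.6)² = 132.99²; (x − 69.0)² + (y + 25.0)² = 32.54²; (x + 51.8)² + (y − 37.2)² = 156.46².
Subtracting the STA-03 equation from the STA-04 and STA-05 equations removes the quadratic terms:
251.0 x + 3.2 y = 18113.68
9.4 x + 127.6 y = -6626.12
Solving the 2×2 system: x ≈ 72.9, y ≈ -57.3 km.

x ≈ 72.9 km, y ≈ -57.3 km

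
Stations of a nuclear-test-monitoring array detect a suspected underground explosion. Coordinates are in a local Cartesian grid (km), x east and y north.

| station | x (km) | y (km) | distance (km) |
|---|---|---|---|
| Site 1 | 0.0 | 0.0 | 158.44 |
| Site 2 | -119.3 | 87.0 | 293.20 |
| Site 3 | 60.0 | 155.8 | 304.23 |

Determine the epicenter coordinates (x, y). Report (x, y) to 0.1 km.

Circle about each station: x² + y² = 158.44²; (x + 119.3)² + (y − 87.0)² = 293.20²; (x − 60.0)² + (y − 155.8)² = 304.23².
Subtracting the Site 1 equation from the Site 2 and Site 3 equations removes the quadratic terms:
-238.6 x + 174.0 y = -39061.52
120.0 x + 311.6 y = -39579.02
Solving the 2×2 system: x ≈ 55.5, y ≈ -148.4 km.

x ≈ 55.5 km, y ≈ -148.4 km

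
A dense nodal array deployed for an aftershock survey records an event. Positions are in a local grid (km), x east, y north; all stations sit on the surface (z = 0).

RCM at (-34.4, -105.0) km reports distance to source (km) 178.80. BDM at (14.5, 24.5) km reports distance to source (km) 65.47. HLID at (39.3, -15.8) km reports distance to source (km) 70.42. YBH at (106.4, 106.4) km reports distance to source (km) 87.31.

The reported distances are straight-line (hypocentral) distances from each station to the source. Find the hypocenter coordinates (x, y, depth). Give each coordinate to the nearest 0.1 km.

x ≈ 67.2 km, y ≈ 37.5 km, depth ≈ 36.6 km

Each station gives a sphere (x−x_i)² + (y−y_i)² + z² = d_i² (stations at z=0).
Subtracting the RCM sphere from BDM and HLID: z² cancels, leaving linear equations in x and y:
97.8 x + 259.0 y = 16285.26
147.4 x + 178.4 y = 16596.23
Solving: x ≈ 67.207, y ≈ 37.500 km (keep extra digits for the depth step; rounded: 67.2, 37.5).
Then from the RCM sphere: z² = 178.80² − (x + 34.4)² − (y + 105.0)² with x = 67.207, y = 37.500, so z ≈ 36.595 ≈ 36.6 km.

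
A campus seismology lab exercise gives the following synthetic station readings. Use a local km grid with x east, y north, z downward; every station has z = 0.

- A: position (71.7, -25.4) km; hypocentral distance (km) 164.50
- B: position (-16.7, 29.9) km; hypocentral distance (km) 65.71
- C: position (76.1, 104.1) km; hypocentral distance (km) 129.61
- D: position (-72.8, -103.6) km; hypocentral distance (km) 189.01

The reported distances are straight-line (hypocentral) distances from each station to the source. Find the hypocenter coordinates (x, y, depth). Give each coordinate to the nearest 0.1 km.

Each station gives a sphere (x−x_i)² + (y−y_i)² + z² = d_i² (stations at z=0).
Subtracting the A sphere from B and C: z² cancels, leaving linear equations in x and y:
-176.8 x + 110.6 y = 18129.30
8.8 x + 259.0 y = 21103.47
Solving: x ≈ -50.497, y ≈ 83.196 km (keep extra digits for the depth step; rounded: -50.5, 83.2).
Then from the A sphere: z² = 164.50² − (x − 71.7)² − (y + 25.4)² with x = -50.497, y = 83.196, so z ≈ 18.304 ≈ 18.3 km.
Check against D (with the unrounded solution): distance 189.01 ≈ 189.01 km. ✓

(-50.5, 83.2, 18.3)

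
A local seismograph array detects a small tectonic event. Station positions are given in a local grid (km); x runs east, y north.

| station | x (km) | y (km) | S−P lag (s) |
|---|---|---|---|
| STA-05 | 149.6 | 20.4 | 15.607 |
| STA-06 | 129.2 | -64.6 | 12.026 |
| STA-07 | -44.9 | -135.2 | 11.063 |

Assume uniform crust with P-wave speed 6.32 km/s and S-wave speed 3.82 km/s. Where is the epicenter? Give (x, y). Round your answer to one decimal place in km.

14.5 km east, -46.4 km north

Distance from S−P lag: d = Δt · v_P v_S / (v_P − v_S) = Δt · (6.32·3.82)/(6.32−3.82) ≈ 9.6570·Δt.
So d_STA-05 = 150.72, d_STA-06 = 116.13, d_STA-07 = 106.83 km.
Circle about each station: (x − 149.6)² + (y − 20.4)² = 150.72²; (x − 129.2)² + (y + 64.6)² = 116.13²; (x + 44.9)² + (y + 135.2)² = 106.83².
Subtracting the STA-05 equation from the STA-06 and STA-07 equations removes the quadratic terms:
-40.8 x − 170.0 y = 7299.82
-389.0 x − 311.2 y = 8802.60
Solving the 2×2 system: x ≈ 14.5, y ≈ -46.4 km.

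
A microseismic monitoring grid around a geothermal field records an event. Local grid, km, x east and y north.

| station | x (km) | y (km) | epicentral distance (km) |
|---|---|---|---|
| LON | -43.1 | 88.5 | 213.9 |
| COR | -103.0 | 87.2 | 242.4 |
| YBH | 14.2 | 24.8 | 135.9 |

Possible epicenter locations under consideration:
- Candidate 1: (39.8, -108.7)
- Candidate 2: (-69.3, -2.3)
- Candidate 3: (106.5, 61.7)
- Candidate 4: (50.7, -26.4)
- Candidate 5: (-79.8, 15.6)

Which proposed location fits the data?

Candidate 1

For each candidate, compare |candidate − station| to the reported distance:
Candidate 1: residuals LON 0.0, COR 0.0, YBH 0.0 → max 0.0 km
Candidate 2: residuals LON 119.4, COR 146.8, YBH 48.1 → max 146.8 km
Candidate 3: residuals LON 61.9, COR 31.4, YBH 36.5 → max 61.9 km
Candidate 4: residuals LON 65.6, COR 51.3, YBH 73.0 → max 73.0 km
Candidate 5: residuals LON 132.3, COR 167.1, YBH 41.5 → max 167.1 km
Only Candidate 1 has all residuals ≈ 0.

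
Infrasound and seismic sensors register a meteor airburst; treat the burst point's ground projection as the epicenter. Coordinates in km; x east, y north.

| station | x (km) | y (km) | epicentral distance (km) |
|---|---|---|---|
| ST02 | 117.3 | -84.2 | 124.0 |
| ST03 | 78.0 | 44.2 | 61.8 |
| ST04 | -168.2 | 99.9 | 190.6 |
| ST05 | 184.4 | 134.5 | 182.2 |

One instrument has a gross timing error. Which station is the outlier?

Solve using three stations at a time. Using ST03, ST04, ST05 (subtract circle equations pairwise → linear system) gives (x, y) ≈ (18.2, 59.9).
Distances from that point to each station vs reported:
  ST02: calculated 174.9 vs reported 124.0 → residual 50.9 km
  ST03: calculated 61.9 vs reported 61.8 → residual 0.1 km
  ST04: calculated 190.6 vs reported 190.6 → residual 0.0 km
  ST05: calculated 182.2 vs reported 182.2 → residual 0.0 km
ST03, ST04, ST05 are mutually consistent (residuals ≈ 0); ST02 is off by 50.9 km.

ST02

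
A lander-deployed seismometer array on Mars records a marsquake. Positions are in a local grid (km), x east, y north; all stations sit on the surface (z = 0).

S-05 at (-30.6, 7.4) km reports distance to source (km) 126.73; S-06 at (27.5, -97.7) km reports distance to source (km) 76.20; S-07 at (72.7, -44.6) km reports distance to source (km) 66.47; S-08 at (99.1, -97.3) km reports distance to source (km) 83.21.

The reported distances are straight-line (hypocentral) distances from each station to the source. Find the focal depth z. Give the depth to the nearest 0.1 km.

Each station gives a sphere (x−x_i)² + (y−y_i)² + z² = d_i² (stations at z=0).
Subtracting the S-05 sphere from S-06 and S-07: z² cancels, leaving linear equations in x and y:
116.2 x − 210.2 y = 19564.47
206.6 x − 104.0 y = 17925.56
Solving: x ≈ 55.300, y ≈ -62.505 km (keep extra digits for the depth step; rounded: 55.3, -62.5).
Then from the S-05 sphere: z² = 126.73² − (x + 30.6)² − (y − 7.4)² with x = 55.300, y = -62.505, so z ≈ 61.603 ≈ 61.6 km.

61.6 km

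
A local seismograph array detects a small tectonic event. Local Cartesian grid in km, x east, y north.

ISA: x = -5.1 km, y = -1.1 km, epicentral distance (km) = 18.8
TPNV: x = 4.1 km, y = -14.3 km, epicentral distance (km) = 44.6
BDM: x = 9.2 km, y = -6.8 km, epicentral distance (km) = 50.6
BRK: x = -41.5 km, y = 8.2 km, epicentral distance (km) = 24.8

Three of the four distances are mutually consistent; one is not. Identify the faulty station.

Solve using three stations at a time. Using TPNV, BDM, BRK (subtract circle equations pairwise → linear system) gives (x, y) ≈ (-40.5, -16.6).
Distances from that point to each station vs reported:
  ISA: calculated 38.6 vs reported 18.8 → residual 19.8 km
  TPNV: calculated 44.6 vs reported 44.6 → residual 0.0 km
  BDM: calculated 50.6 vs reported 50.6 → residual 0.0 km
  BRK: calculated 24.8 vs reported 24.8 → residual 0.0 km
TPNV, BDM, BRK are mutually consistent (residuals ≈ 0); ISA is off by 19.8 km.

ISA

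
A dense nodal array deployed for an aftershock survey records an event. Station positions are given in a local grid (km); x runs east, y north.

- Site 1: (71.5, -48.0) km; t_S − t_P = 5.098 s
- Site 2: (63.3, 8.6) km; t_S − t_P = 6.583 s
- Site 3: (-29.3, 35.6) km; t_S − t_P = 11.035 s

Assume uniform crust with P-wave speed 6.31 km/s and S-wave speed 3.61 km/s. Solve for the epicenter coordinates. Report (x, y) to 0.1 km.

(30.2, -36.0)

Distance from S−P lag: d = Δt · v_P v_S / (v_P − v_S) = Δt · (6.31·3.61)/(6.31−3.61) ≈ 8.4367·Δt.
So d_Site 1 = 43.01, d_Site 2 = 55.54, d_Site 3 = 93.10 km.
Circle about each station: (x − 71.5)² + (y + 48.0)² = 43.01²; (x − 63.3)² + (y − 8.6)² = 55.54²; (x + 29.3)² + (y − 35.6)² = 93.10².
Subtracting the Site 1 equation from the Site 2 and Site 3 equations removes the quadratic terms:
-16.4 x + 113.2 y = -4570.23
-201.6 x + 167.2 y = -12108.15
Solving the 2×2 system: x ≈ 30.2, y ≈ -36.0 km.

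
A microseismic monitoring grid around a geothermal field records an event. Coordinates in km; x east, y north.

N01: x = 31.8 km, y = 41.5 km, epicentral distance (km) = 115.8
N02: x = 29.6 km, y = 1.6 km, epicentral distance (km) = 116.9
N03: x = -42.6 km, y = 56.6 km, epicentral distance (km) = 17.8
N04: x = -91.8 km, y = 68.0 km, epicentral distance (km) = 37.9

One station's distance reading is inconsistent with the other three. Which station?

Solve using three stations at a time. Using N01, N02, N04 (subtract circle equations pairwise → linear system) gives (x, y) ≈ (-83.5, 31.1).
Distances from that point to each station vs reported:
  N01: calculated 115.8 vs reported 115.8 → residual 0.0 km
  N02: calculated 116.9 vs reported 116.9 → residual 0.0 km
  N03: calculated 48.2 vs reported 17.8 → residual 30.4 km
  N04: calculated 37.9 vs reported 37.9 → residual 0.0 km
N01, N02, N04 are mutually consistent (residuals ≈ 0); N03 is off by 30.4 km.

N03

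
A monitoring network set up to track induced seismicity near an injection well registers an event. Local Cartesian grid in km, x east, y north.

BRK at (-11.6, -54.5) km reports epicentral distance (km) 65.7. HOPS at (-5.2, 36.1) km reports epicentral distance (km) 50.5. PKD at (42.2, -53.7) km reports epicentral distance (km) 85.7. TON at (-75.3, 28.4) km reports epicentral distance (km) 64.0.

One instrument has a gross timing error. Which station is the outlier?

Solve using three stations at a time. Using BRK, PKD, TON (subtract circle equations pairwise → linear system) gives (x, y) ≈ (-13.8, 11.1).
Distances from that point to each station vs reported:
  BRK: calculated 65.6 vs reported 65.7 → residual 0.1 km
  HOPS: calculated 26.5 vs reported 50.5 → residual 24.0 km
  PKD: calculated 85.6 vs reported 85.7 → residual 0.1 km
  TON: calculated 63.9 vs reported 64.0 → residual 0.1 km
BRK, PKD, TON are mutually consistent (residuals ≈ 0); HOPS is off by 24.0 km.

HOPS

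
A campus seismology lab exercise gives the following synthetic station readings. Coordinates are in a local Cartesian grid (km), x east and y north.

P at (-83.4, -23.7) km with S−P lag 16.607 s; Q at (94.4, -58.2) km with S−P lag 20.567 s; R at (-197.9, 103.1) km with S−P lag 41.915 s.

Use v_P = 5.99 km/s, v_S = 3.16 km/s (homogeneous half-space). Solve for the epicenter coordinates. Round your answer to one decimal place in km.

Distance from S−P lag: d = Δt · v_P v_S / (v_P − v_S) = Δt · (5.99·3.16)/(5.99−3.16) ≈ 6.6885·Δt.
So d_P = 111.08, d_Q = 137.56, d_R = 280.35 km.
Circle about each station: (x + 83.4)² + (y + 23.7)² = 111.08²; (x − 94.4)² + (y + 58.2)² = 137.56²; (x + 197.9)² + (y − 103.1)² = 280.35².
Subtracting pairs of circle equations eliminates x²+y² and gives linear equations (the radical axes):
355.6 x − 69.0 y = -1802.64
-229.0 x + 253.6 y = -23980.59
Solving the 2×2 system: x ≈ -28.4, y ≈ -120.2 km.
Check against P (with the unrounded x, y): √((x + 83.4)²+(y + 23.7)²) = 111.08 ≈ 111.08 km. ✓

x ≈ -28.4 km, y ≈ -120.2 km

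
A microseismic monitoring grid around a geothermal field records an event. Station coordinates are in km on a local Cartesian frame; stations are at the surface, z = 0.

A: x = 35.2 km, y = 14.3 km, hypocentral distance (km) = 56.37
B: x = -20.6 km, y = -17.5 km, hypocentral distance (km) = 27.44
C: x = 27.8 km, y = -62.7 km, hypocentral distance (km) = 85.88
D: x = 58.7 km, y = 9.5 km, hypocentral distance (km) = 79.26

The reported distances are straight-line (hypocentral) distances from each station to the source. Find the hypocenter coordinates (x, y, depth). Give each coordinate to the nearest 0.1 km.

Each station gives a sphere (x−x_i)² + (y−y_i)² + z² = d_i² (stations at z=0).
Subtracting the A sphere from B and C: z² cancels, leaving linear equations in x and y:
-111.6 x − 63.6 y = 1711.70
-14.8 x − 154.0 y = -937.20
Solving: x ≈ -19.896, y ≈ 7.998 km (keep extra digits for the depth step; rounded: -19.9, 8.0).
Then from the A sphere: z² = 56.37² − (x − 35.2)² − (y − 14.3)² with x = -19.896, y = 7.998, so z ≈ 10.114 ≈ 10.1 km.

(-19.9, 8.0, 10.1)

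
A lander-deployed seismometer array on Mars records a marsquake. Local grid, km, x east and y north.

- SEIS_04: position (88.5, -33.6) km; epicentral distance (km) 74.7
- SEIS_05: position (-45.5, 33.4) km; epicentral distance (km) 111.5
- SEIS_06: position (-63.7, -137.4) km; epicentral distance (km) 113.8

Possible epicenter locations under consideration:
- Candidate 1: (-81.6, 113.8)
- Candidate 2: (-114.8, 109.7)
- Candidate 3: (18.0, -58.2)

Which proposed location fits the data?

For each candidate, compare |candidate − station| to the reported distance:
Candidate 1: residuals SEIS_04 150.4, SEIS_05 23.4, SEIS_06 138.0 → max 150.4 km
Candidate 2: residuals SEIS_04 174.0, SEIS_05 8.4, SEIS_06 138.5 → max 174.0 km
Candidate 3: residuals SEIS_04 0.0, SEIS_05 0.0, SEIS_06 0.0 → max 0.0 km
Only Candidate 3 has all residuals ≈ 0.

Candidate 3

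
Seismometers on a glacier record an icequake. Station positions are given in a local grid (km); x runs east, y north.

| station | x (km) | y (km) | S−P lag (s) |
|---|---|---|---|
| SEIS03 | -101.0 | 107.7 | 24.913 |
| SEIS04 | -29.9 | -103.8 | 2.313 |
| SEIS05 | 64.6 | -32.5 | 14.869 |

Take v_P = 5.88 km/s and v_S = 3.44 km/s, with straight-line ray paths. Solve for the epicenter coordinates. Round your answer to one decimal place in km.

(-44.0, -90.8)

Distance from S−P lag: d = Δt · v_P v_S / (v_P − v_S) = Δt · (5.88·3.44)/(5.88−3.44) ≈ 8.2898·Δt.
So d_SEIS03 = 206.52, d_SEIS04 = 19.17, d_SEIS05 = 123.26 km.
Circle about each station: (x + 101.0)² + (y − 107.7)² = 206.52²; (x + 29.9)² + (y + 103.8)² = 19.17²; (x − 64.6)² + (y + 32.5)² = 123.26².
Subtracting the SEIS03 equation from the SEIS04 and SEIS05 equations removes the quadratic terms:
142.2 x − 423.0 y = 32151.18
331.2 x − 280.4 y = 10886.60
Solving the 2×2 system: x ≈ -44.0, y ≈ -90.8 km.
Check against SEIS03 (with the unrounded x, y): √((x + 101.0)²+(y − 107.7)²) = 206.52 ≈ 206.52 km. ✓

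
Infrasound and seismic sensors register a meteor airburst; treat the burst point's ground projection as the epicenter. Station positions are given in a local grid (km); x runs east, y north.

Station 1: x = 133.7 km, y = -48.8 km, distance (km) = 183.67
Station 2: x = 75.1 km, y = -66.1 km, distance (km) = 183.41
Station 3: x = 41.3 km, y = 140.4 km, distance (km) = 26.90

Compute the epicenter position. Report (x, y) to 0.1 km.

Circle about each station: (x − 133.7)² + (y + 48.8)² = 183.67²; (x − 75.1)² + (y + 66.1)² = 183.41²; (x − 41.3)² + (y − 140.4)² = 26.90².
Subtracting pairs of circle equations eliminates x²+y² and gives linear equations (the radical axes):
-117.2 x − 34.6 y = -10152.47
-184.8 x + 378.4 y = 34171.78
Solving the 2×2 system: x ≈ 52.4, y ≈ 115.9 km.

(52.4, 115.9)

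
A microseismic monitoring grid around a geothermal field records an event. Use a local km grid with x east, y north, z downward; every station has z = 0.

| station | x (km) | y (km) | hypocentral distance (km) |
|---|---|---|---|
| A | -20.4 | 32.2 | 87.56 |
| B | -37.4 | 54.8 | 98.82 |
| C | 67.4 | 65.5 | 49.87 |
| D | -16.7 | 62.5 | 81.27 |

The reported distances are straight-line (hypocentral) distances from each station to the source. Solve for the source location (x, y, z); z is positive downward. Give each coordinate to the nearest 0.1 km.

Each station gives a sphere (x−x_i)² + (y−y_i)² + z² = d_i² (stations at z=0).
Subtracting the A sphere from B and C: z² cancels, leaving linear equations in x and y:
-34.0 x + 45.2 y = 850.16
175.6 x + 66.6 y = 12559.75
Solving: x ≈ 50.098, y ≈ 56.494 km (keep extra digits for the depth step; rounded: 50.1, 56.5).
Then from the A sphere: z² = 87.56² − (x + 20.4)² − (y − 32.2)² with x = 50.098, y = 56.494, so z ≈ 45.898 ≈ 45.9 km.

(50.1, 56.5, 45.9)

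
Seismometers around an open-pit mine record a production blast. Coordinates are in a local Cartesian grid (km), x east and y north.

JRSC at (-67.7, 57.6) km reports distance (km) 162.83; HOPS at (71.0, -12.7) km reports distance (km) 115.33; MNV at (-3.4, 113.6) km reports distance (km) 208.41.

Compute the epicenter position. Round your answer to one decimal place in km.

Circle about each station: (x + 67.7)² + (y − 57.6)² = 162.83²; (x − 71.0)² + (y + 12.7)² = 115.33²; (x + 3.4)² + (y − 113.6)² = 208.41².
Subtracting the JRSC equation from the HOPS and MNV equations removes the quadratic terms:
277.4 x − 140.6 y = 10513.84
128.6 x + 112.0 y = -11905.65
Solving the 2×2 system: x ≈ -10.1, y ≈ -94.7 km.

x ≈ -10.1 km, y ≈ -94.7 km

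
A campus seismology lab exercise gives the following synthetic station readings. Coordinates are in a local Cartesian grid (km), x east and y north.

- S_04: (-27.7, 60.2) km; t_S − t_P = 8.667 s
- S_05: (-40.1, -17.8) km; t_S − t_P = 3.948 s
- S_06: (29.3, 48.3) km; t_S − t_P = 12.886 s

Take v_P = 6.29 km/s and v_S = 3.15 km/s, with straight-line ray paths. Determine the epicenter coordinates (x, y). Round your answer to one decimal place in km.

Distance from S−P lag: d = Δt · v_P v_S / (v_P − v_S) = Δt · (6.29·3.15)/(6.29−3.15) ≈ 6.3100·Δt.
So d_S_04 = 54.69, d_S_05 = 24.91, d_S_06 = 81.31 km.
Circle about each station: (x + 27.7)² + (y − 60.2)² = 54.69²; (x + 40.1)² + (y + 17.8)² = 24.91²; (x − 29.3)² + (y − 48.3)² = 81.31².
Subtracting the S_04 equation from the S_05 and S_06 equations removes the quadratic terms:
-24.8 x − 156.0 y = -95.99
114.0 x − 23.8 y = -4820.27
Solving the 2×2 system: x ≈ -40.8, y ≈ 7.1 km.

(-40.8, 7.1)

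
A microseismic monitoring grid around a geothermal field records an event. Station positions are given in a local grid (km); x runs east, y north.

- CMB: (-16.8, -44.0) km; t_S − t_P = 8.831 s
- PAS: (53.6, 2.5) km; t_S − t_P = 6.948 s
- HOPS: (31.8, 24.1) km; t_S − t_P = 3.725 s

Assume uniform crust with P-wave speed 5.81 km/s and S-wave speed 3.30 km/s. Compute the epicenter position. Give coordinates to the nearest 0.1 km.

Distance from S−P lag: d = Δt · v_P v_S / (v_P − v_S) = Δt · (5.81·3.30)/(5.81−3.30) ≈ 7.6386·Δt.
So d_CMB = 67.46, d_PAS = 53.07, d_HOPS = 28.45 km.
Circle about each station: (x + 16.8)² + (y + 44.0)² = 67.46²; (x − 53.6)² + (y − 2.5)² = 53.07²; (x − 31.8)² + (y − 24.1)² = 28.45².
Subtracting pairs of circle equations eliminates x²+y² and gives linear equations (the radical axes):
140.8 x + 93.0 y = 2395.40
97.2 x + 136.2 y = 3115.26
Solving the 2×2 system: x ≈ 3.6, y ≈ 20.3 km.
Check against CMB (with the unrounded x, y): √((x + 16.8)²+(y + 44.0)²) = 67.46 ≈ 67.46 km. ✓

3.6 km east, 20.3 km north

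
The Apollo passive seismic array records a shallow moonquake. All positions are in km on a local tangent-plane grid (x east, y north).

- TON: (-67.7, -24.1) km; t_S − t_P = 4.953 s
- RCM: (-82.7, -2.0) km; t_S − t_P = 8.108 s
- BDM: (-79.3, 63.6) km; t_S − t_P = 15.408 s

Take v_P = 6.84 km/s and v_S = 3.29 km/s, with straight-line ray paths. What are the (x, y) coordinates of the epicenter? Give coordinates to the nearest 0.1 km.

-36.3 km east, -24.1 km north

Distance from S−P lag: d = Δt · v_P v_S / (v_P − v_S) = Δt · (6.84·3.29)/(6.84−3.29) ≈ 6.3390·Δt.
So d_TON = 31.40, d_RCM = 51.40, d_BDM = 97.67 km.
Circle about each station: (x + 67.7)² + (y + 24.1)² = 31.40²; (x + 82.7)² + (y + 2.0)² = 51.40²; (x + 79.3)² + (y − 63.6)² = 97.67².
Subtracting the TON equation from the RCM and BDM equations removes the quadratic terms:
-30.0 x + 44.2 y = 23.19
-23.2 x + 175.4 y = -3384.12
Solving the 2×2 system: x ≈ -36.3, y ≈ -24.1 km.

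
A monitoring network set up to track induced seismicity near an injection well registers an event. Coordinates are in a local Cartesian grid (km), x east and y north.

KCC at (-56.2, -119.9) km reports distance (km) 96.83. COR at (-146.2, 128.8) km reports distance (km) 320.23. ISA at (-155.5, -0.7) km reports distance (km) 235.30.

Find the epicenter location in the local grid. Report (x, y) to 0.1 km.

(39.9, -131.8)

Circle about each station: (x + 56.2)² + (y + 119.9)² = 96.83²; (x + 146.2)² + (y − 128.8)² = 320.23²; (x + 155.5)² + (y + 0.7)² = 235.30².
Subtracting the KCC equation from the COR and ISA equations removes the quadratic terms:
-180.0 x + 497.4 y = -72741.77
-198.6 x + 238.4 y = -39343.75
Solving the 2×2 system: x ≈ 39.9, y ≈ -131.8 km.
Check against KCC (with the unrounded x, y): √((x + 56.2)²+(y + 119.9)²) = 96.81 ≈ 96.83 km. ✓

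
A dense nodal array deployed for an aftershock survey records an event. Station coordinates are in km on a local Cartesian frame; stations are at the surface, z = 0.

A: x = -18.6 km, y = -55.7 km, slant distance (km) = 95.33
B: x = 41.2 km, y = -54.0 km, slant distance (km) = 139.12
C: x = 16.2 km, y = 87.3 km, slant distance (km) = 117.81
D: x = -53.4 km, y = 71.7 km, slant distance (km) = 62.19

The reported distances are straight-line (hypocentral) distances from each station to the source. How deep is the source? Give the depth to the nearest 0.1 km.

z ≈ 19.5 km

Each station gives a sphere (x−x_i)² + (y−y_i)² + z² = d_i² (stations at z=0).
Subtracting the A sphere from B and C: z² cancels, leaving linear equations in x and y:
119.6 x + 3.4 y = -9101.58
69.6 x + 286.0 y = -356.11
Solving: x ≈ -76.595, y ≈ 17.395 km (keep extra digits for the depth step; rounded: -76.6, 17.4).
Then from the A sphere: z² = 95.33² − (x + 18.6)² − (y + 55.7)² with x = -76.595, y = 17.395, so z ≈ 19.532 ≈ 19.5 km.
Check against D (with the unrounded solution): distance 62.20 ≈ 62.19 km. ✓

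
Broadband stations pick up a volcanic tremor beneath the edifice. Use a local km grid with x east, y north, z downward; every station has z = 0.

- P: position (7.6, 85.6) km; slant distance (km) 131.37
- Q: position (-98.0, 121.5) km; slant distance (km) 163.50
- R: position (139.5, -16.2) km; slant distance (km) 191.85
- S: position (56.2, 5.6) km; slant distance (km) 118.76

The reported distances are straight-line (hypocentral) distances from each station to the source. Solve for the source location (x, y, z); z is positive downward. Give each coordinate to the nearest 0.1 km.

Each station gives a sphere (x−x_i)² + (y−y_i)² + z² = d_i² (stations at z=0).
Subtracting the P sphere from Q and R: z² cancels, leaving linear equations in x and y:
-211.2 x + 71.8 y = 7506.96
263.8 x − 203.6 y = -7210.78
Solving: x ≈ -42.008, y ≈ -19.012 km (keep extra digits for the depth step; rounded: -42.0, -19.0).
Then from the P sphere: z² = 131.37² − (x − 7.6)² − (y − 85.6)² with x = -42.008, y = -19.012, so z ≈ 62.076 ≈ 62.1 km.

(-42.0, -19.0, 62.1)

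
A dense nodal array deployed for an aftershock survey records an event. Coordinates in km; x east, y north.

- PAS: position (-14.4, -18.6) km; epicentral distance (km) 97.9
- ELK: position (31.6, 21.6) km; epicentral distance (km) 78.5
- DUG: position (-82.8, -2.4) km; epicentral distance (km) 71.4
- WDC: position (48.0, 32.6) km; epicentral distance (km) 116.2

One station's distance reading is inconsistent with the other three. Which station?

ELK

Solve using three stations at a time. Using PAS, DUG, WDC (subtract circle equations pairwise → linear system) gives (x, y) ≈ (-63.2, 66.3).
Distances from that point to each station vs reported:
  PAS: calculated 97.9 vs reported 97.9 → residual 0.0 km
  ELK: calculated 104.8 vs reported 78.5 → residual 26.3 km
  DUG: calculated 71.4 vs reported 71.4 → residual 0.0 km
  WDC: calculated 116.2 vs reported 116.2 → residual 0.0 km
PAS, DUG, WDC are mutually consistent (residuals ≈ 0); ELK is off by 26.3 km.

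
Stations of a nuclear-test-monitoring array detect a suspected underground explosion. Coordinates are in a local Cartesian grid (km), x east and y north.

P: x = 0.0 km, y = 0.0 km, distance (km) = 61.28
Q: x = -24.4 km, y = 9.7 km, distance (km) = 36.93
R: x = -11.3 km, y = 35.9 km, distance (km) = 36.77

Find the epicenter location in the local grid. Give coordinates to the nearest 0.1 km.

Circle about each station: x² + y² = 61.28²; (x + 24.4)² + (y − 9.7)² = 36.93²; (x + 11.3)² + (y − 35.9)² = 36.77².
Subtracting pairs of circle equations eliminates x²+y² and gives linear equations (the radical axes):
-48.8 x + 19.4 y = 3080.86
-22.6 x + 71.8 y = 3819.71
Solving the 2×2 system: x ≈ -48.0, y ≈ 38.1 km.

(-48.0, 38.1)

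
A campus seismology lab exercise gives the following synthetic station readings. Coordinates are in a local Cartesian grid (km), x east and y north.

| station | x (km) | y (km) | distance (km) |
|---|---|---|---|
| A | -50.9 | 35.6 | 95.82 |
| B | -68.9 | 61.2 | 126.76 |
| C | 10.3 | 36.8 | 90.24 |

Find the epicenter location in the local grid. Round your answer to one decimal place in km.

-10.1 km east, -51.1 km north

Circle about each station: (x + 50.9)² + (y − 35.6)² = 95.82²; (x + 68.9)² + (y − 61.2)² = 126.76²; (x − 10.3)² + (y − 36.8)² = 90.24².
Subtracting the A equation from the B and C equations removes the quadratic terms:
-36.0 x + 51.2 y = -2252.15
122.4 x + 2.4 y = -1359.63
Solving the 2×2 system: x ≈ -10.1, y ≈ -51.1 km.
Check against A (with the unrounded x, y): √((x + 50.9)²+(y − 35.6)²) = 95.81 ≈ 95.82 km. ✓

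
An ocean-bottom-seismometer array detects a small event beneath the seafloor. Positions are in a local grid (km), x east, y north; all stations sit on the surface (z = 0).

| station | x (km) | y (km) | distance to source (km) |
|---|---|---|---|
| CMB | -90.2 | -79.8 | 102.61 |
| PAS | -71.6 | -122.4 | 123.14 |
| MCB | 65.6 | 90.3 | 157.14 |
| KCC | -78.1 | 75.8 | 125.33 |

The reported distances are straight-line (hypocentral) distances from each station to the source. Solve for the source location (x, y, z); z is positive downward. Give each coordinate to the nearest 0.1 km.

x ≈ -26.8 km, y ≈ -23.1 km, depth ≈ 57.4 km

Each station gives a sphere (x−x_i)² + (y−y_i)² + z² = d_i² (stations at z=0).
Subtracting the CMB sphere from PAS and MCB: z² cancels, leaving linear equations in x and y:
37.2 x − 85.2 y = 969.59
311.6 x + 340.2 y = -16210.80
Solving: x ≈ -26.816, y ≈ -23.089 km (keep extra digits for the depth step; rounded: -26.8, -23.1).
Then from the CMB sphere: z² = 102.61² − (x + 90.2)² − (y + 79.8)² with x = -26.816, y = -23.089, so z ≈ 57.403 ≈ 57.4 km.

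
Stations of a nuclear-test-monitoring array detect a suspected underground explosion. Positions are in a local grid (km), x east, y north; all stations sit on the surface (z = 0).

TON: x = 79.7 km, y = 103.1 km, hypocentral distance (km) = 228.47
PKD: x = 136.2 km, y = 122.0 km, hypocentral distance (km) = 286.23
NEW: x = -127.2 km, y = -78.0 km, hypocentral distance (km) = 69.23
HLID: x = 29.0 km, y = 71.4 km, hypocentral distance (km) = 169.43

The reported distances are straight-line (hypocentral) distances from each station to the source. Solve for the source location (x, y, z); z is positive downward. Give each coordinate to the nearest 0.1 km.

x ≈ -111.4 km, y ≈ -18.2 km, depth ≈ 31.1 km

Each station gives a sphere (x−x_i)² + (y−y_i)² + z² = d_i² (stations at z=0).
Subtracting the TON sphere from PKD and NEW: z² cancels, leaving linear equations in x and y:
113.0 x + 37.8 y = -13276.33
-413.8 x − 362.2 y = 52687.89
Solving: x ≈ -111.405, y ≈ -18.191 km (keep extra digits for the depth step; rounded: -111.4, -18.2).
Then from the TON sphere: z² = 228.47² − (x − 79.7)² − (y − 103.1)² with x = -111.405, y = -18.191, so z ≈ 31.079 ≈ 31.1 km.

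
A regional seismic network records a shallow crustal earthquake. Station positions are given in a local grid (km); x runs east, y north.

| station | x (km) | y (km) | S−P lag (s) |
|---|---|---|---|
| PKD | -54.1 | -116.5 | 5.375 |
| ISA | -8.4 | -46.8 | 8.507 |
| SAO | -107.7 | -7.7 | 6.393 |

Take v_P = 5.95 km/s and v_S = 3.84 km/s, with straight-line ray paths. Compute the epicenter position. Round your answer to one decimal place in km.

x ≈ -95.8 km, y ≈ -75.9 km

Distance from S−P lag: d = Δt · v_P v_S / (v_P − v_S) = Δt · (5.95·3.84)/(5.95−3.84) ≈ 10.8284·Δt.
So d_PKD = 58.20, d_ISA = 92.12, d_SAO = 69.23 km.
Circle about each station: (x + 54.1)² + (y + 116.5)² = 58.20²; (x + 8.4)² + (y + 46.8)² = 92.12²; (x + 107.7)² + (y + 7.7)² = 69.23².
Subtracting the PKD equation from the ISA and SAO equations removes the quadratic terms:
91.4 x + 139.4 y = -19337.11
-107.2 x + 217.6 y = -6246.03
Solving the 2×2 system: x ≈ -95.8, y ≈ -75.9 km.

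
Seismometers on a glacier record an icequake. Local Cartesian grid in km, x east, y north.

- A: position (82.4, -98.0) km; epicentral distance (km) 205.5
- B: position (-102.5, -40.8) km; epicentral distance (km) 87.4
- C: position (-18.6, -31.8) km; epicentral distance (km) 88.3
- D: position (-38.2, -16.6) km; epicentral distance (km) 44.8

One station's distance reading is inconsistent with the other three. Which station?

Solve using three stations at a time. Using A, B, C (subtract circle equations pairwise → linear system) gives (x, y) ≈ (-69.7, 40.2).
Distances from that point to each station vs reported:
  A: calculated 205.5 vs reported 205.5 → residual 0.0 km
  B: calculated 87.4 vs reported 87.4 → residual 0.0 km
  C: calculated 88.3 vs reported 88.3 → residual 0.0 km
  D: calculated 64.9 vs reported 44.8 → residual 20.1 km
A, B, C are mutually consistent (residuals ≈ 0); D is off by 20.1 km.

D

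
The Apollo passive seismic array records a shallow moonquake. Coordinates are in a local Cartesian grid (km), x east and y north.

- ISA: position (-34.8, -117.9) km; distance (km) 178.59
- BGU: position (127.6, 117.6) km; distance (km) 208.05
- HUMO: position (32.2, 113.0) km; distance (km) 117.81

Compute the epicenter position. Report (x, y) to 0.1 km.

Circle about each station: (x + 34.8)² + (y + 117.9)² = 178.59²; (x − 127.6)² + (y − 117.6)² = 208.05²; (x − 32.2)² + (y − 113.0)² = 117.81².
Subtracting the ISA equation from the BGU and HUMO equations removes the quadratic terms:
324.8 x + 471.0 y = 3609.66
134.0 x + 461.8 y = 16709.58
Solving the 2×2 system: x ≈ -71.4, y ≈ 56.9 km.

(-71.4, 56.9)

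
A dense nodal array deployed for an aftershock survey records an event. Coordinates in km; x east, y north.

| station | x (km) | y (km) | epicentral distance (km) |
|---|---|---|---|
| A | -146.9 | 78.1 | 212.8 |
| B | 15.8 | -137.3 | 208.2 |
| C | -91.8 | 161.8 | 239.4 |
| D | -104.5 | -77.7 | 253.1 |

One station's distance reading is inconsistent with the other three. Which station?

Solve using three stations at a time. Using B, C, D (subtract circle equations pairwise → linear system) gives (x, y) ≈ (117.2, 44.7).
Distances from that point to each station vs reported:
  A: calculated 266.2 vs reported 212.8 → residual 53.4 km
  B: calculated 208.3 vs reported 208.2 → residual 0.1 km
  C: calculated 239.5 vs reported 239.4 → residual 0.1 km
  D: calculated 253.2 vs reported 253.1 → residual 0.1 km
B, C, D are mutually consistent (residuals ≈ 0); A is off by 53.4 km.

A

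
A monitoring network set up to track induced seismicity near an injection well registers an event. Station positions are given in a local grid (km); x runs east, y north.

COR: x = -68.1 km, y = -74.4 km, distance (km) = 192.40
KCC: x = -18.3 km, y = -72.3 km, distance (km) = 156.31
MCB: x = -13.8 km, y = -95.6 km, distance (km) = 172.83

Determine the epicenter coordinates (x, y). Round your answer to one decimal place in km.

x ≈ 77.9 km, y ≈ 50.9 km

Circle about each station: (x + 68.1)² + (y + 74.4)² = 192.40²; (x + 18.3)² + (y + 72.3)² = 156.31²; (x + 13.8)² + (y + 95.6)² = 172.83².
Subtracting the COR equation from the KCC and MCB equations removes the quadratic terms:
99.6 x + 4.2 y = 7974.15
108.6 x − 42.4 y = 6304.38
Solving the 2×2 system: x ≈ 77.9, y ≈ 50.9 km.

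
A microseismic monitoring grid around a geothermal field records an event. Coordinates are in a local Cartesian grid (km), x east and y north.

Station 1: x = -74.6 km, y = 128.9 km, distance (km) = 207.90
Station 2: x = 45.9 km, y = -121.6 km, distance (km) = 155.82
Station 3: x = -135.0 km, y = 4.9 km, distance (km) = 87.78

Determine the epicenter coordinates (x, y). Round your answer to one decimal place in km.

x ≈ -103.4 km, y ≈ -77.0 km

Circle about each station: (x + 74.6)² + (y − 128.9)² = 207.90²; (x − 45.9)² + (y + 121.6)² = 155.82²; (x + 135.0)² + (y − 4.9)² = 87.78².
Subtracting the Station 1 equation from the Station 2 and Station 3 equations removes the quadratic terms:
241.0 x − 501.0 y = 13655.54
-120.8 x − 248.0 y = 31585.72
Solving the 2×2 system: x ≈ -103.4, y ≈ -77.0 km.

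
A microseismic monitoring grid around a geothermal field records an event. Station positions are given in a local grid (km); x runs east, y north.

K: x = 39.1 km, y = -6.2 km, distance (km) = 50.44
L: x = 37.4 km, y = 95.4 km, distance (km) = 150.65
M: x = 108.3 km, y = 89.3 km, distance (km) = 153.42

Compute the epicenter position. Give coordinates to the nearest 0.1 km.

54.3 km east, -54.3 km north

Circle about each station: (x − 39.1)² + (y + 6.2)² = 50.44²; (x − 37.4)² + (y − 95.4)² = 150.65²; (x − 108.3)² + (y − 89.3)² = 153.42².
Subtracting pairs of circle equations eliminates x²+y² and gives linear equations (the radical axes):
-3.4 x + 203.2 y = -11218.56
138.4 x + 191.0 y = -2857.37
Solving the 2×2 system: x ≈ 54.3, y ≈ -54.3 km.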